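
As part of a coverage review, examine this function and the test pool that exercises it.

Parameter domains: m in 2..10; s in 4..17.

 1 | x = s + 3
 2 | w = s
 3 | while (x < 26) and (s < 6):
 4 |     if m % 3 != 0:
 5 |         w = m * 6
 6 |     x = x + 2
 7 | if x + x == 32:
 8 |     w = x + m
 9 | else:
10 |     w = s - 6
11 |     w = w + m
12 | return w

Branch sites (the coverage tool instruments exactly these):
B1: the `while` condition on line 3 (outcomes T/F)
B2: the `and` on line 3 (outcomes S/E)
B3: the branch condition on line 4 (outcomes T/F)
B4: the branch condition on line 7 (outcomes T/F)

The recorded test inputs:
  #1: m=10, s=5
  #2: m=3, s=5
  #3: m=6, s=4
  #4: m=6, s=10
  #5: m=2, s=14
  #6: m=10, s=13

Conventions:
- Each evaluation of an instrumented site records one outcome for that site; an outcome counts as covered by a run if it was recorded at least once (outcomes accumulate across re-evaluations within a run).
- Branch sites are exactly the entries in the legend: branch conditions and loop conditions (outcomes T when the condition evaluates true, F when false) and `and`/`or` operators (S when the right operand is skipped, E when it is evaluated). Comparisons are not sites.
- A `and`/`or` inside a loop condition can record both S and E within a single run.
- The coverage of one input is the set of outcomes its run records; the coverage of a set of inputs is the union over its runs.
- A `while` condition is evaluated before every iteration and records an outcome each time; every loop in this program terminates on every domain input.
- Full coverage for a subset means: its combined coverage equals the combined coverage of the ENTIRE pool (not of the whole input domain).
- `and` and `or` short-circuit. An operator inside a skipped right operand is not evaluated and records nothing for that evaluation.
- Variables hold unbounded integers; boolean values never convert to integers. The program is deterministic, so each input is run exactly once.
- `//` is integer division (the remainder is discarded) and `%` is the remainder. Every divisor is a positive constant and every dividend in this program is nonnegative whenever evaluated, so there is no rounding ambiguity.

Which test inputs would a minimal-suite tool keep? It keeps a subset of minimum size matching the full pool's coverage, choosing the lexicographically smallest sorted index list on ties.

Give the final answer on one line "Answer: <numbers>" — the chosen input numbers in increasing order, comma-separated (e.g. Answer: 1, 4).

input #1, m=10, s=5: events B2->E, B1->T, B3->T, B2->E, B1->T, B3->T, B2->E, B1->T, B3->T, B2->E, B1->T, B3->T, B2->E, B1->T, ...; outcomes B1=T, B1=F, B2=S, B2=E, B3=T, B4=F
input #2, m=3, s=5: events B2->E, B1->T, B3->F, B2->E, B1->T, B3->F, B2->E, B1->T, B3->F, B2->E, B1->T, B3->F, B2->E, B1->T, ...; outcomes B1=T, B1=F, B2=S, B2=E, B3=F, B4=F
input #3, m=6, s=4: events B2->E, B1->T, B3->F, B2->E, B1->T, B3->F, B2->E, B1->T, B3->F, B2->E, B1->T, B3->F, B2->E, B1->T, ...; outcomes B1=T, B1=F, B2=S, B2=E, B3=F, B4=F
input #4, m=6, s=10: events B2->E, B1->F, B4->F; outcomes B1=F, B2=E, B4=F
input #5, m=2, s=14: events B2->E, B1->F, B4->F; outcomes B1=F, B2=E, B4=F
input #6, m=10, s=13: events B2->E, B1->F, B4->T; outcomes B1=F, B2=E, B4=T
union over all inputs: B1=T, B1=F, B2=S, B2=E, B3=T, B3=F, B4=T, B4=F (8 outcomes)
checked all size-1 subsets: none covers 8 outcomes (max 6/8)
checked all size-2 subsets: none covers 8 outcomes (max 7/8)
inputs {1, 2, 6} (size 3) cover everything; no size-3 subset with a lexicographically smaller index list covers all 8

Answer: 1, 2, 6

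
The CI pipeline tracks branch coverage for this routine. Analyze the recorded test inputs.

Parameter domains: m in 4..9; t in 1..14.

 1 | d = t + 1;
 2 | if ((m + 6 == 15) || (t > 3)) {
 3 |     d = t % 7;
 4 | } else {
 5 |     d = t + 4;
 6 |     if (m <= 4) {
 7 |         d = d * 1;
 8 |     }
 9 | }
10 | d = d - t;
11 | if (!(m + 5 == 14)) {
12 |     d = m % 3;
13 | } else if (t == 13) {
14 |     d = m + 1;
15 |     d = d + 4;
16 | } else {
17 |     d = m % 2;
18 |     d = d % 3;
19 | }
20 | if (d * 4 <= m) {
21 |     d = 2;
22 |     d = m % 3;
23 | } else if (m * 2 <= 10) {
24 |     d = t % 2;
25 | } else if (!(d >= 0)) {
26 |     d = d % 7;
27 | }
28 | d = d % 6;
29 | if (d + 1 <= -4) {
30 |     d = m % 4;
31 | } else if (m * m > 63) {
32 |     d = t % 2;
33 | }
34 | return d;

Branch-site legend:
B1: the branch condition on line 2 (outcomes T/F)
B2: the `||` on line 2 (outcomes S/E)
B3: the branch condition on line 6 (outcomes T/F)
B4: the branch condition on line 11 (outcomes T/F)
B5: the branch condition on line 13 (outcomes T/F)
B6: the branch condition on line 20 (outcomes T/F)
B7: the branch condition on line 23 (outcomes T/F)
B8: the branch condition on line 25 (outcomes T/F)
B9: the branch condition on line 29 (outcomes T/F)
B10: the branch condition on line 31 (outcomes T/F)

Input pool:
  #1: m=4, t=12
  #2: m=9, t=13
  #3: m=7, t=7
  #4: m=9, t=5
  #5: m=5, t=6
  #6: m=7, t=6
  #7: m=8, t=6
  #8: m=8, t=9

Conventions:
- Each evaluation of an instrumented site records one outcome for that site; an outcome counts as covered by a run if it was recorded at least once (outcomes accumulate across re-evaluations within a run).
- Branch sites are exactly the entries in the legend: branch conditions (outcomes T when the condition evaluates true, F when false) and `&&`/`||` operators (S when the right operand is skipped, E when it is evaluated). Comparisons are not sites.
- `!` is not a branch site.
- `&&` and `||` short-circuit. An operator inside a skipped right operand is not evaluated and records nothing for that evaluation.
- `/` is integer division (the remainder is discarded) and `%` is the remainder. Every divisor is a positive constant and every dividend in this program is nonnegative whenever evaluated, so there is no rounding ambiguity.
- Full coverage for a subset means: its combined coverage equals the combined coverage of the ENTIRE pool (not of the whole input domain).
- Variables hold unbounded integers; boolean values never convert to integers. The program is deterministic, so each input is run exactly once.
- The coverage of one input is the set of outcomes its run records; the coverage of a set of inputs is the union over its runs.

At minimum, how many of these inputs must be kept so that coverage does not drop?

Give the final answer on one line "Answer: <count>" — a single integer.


run #1 (m=4, t=12) records B1=T, B2=E, B4=T, B6=T, B9=F, B10=F
run #2 (m=9, t=13) records B1=T, B2=S, B4=F, B5=T, B6=F, B7=F, B8=F, B9=F, B10=T
run #3 (m=7, t=7) records B1=T, B2=E, B4=T, B6=T, B9=F, B10=F
run #4 (m=9, t=5) records B1=T, B2=S, B4=F, B5=F, B6=T, B9=F, B10=T
run #5 (m=5, t=6) records B1=T, B2=E, B4=T, B6=F, B7=T, B9=F, B10=F
run #6 (m=7, t=6) records B1=T, B2=E, B4=T, B6=T, B9=F, B10=F
run #7 (m=8, t=6) records B1=T, B2=E, B4=T, B6=T, B9=F, B10=T
run #8 (m=8, t=9) records B1=T, B2=E, B4=T, B6=T, B9=F, B10=T
union over all inputs: B1=T, B2=S, B2=E, B4=T, B4=F, B5=T, B5=F, B6=T, B6=F, B7=T, B7=F, B8=F, B9=F, B10=T, B10=F (15 outcomes)
checked all size-1 subsets: none covers 15 outcomes (max 9/15)
checked all size-2 subsets: none covers 15 outcomes (max 13/15)
the canonical winner is {2, 4, 5}: size 3, full 15-outcome coverage, earliest index list among size-3 covers
Answer: 3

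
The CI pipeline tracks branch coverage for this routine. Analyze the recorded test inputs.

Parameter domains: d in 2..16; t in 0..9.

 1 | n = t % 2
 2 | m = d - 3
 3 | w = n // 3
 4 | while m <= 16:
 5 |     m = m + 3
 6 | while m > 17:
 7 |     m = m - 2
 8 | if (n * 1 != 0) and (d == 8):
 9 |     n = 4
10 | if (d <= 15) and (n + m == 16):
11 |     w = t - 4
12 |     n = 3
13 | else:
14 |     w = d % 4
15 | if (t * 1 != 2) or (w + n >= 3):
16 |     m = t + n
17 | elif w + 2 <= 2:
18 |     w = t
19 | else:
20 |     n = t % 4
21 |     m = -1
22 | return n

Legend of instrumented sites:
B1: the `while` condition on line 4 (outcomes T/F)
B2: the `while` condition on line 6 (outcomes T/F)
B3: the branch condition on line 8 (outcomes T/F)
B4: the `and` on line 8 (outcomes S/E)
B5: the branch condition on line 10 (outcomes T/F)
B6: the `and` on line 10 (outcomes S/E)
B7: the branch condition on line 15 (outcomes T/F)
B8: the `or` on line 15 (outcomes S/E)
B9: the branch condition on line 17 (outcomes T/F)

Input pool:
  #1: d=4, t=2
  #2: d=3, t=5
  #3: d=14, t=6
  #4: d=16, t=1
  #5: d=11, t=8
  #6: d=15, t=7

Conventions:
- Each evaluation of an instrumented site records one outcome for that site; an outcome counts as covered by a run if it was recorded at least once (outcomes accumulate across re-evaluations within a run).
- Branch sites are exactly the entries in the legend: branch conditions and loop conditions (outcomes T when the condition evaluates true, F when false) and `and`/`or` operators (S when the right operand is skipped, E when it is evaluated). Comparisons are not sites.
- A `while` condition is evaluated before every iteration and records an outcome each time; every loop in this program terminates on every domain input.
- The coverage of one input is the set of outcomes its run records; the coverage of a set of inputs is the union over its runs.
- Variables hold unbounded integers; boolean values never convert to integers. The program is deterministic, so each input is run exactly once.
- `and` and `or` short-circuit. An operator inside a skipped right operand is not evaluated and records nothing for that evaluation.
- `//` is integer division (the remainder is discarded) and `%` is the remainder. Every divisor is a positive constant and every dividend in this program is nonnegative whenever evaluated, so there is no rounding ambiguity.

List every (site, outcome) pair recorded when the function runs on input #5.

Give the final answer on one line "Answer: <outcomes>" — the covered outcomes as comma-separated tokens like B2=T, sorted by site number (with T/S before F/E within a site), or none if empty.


Simulating input #5 (d=11, t=8) step by step:
  B1->T, B1->T, B1->T, B1->F, B2->F, B4->S, B3->F, B6->E, B5->F, B8->S
  B7->T
collecting distinct outcomes: B1=T, B1=F, B2=F, B3=F, B4=S, B5=F, B6=E, B7=T, B8=S
Answer: B1=T, B1=F, B2=F, B3=F, B4=S, B5=F, B6=E, B7=T, B8=S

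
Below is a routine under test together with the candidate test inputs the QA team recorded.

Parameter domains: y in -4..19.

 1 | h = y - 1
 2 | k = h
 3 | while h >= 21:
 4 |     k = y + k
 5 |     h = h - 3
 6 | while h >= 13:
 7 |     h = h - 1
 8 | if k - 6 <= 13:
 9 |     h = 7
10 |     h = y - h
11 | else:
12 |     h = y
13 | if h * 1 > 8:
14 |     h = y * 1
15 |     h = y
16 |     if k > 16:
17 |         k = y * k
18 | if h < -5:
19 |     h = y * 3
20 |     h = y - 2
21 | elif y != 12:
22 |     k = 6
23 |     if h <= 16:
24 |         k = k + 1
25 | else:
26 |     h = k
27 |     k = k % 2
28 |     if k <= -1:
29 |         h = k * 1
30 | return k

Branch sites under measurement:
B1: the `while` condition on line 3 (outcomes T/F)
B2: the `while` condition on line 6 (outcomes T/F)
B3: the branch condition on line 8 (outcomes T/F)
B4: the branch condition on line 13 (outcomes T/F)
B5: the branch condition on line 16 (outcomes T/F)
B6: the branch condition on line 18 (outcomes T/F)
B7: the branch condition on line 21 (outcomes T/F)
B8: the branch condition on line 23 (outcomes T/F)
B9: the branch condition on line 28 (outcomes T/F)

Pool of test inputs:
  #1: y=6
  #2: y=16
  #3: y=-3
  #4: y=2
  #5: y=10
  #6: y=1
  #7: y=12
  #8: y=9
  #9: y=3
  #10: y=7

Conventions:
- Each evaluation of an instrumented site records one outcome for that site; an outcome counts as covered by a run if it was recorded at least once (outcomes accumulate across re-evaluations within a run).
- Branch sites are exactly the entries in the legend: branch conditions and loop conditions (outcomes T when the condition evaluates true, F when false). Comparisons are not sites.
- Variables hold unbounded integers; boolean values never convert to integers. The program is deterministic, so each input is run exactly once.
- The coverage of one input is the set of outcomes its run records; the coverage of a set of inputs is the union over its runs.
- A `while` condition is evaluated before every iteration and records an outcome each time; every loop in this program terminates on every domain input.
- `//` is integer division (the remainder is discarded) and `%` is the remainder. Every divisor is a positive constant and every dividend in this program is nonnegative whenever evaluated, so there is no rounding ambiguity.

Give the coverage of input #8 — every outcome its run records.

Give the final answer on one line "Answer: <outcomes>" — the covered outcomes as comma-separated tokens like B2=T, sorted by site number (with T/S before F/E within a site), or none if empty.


Running input #8 (y=9), event by event:
  B1->F, B2->F, B3->T, B4->F, B6->F, B7->T, B8->T
as a set, this run covers: B1=F, B2=F, B3=T, B4=F, B6=F, B7=T, B8=T
Answer: B1=F, B2=F, B3=T, B4=F, B6=F, B7=T, B8=T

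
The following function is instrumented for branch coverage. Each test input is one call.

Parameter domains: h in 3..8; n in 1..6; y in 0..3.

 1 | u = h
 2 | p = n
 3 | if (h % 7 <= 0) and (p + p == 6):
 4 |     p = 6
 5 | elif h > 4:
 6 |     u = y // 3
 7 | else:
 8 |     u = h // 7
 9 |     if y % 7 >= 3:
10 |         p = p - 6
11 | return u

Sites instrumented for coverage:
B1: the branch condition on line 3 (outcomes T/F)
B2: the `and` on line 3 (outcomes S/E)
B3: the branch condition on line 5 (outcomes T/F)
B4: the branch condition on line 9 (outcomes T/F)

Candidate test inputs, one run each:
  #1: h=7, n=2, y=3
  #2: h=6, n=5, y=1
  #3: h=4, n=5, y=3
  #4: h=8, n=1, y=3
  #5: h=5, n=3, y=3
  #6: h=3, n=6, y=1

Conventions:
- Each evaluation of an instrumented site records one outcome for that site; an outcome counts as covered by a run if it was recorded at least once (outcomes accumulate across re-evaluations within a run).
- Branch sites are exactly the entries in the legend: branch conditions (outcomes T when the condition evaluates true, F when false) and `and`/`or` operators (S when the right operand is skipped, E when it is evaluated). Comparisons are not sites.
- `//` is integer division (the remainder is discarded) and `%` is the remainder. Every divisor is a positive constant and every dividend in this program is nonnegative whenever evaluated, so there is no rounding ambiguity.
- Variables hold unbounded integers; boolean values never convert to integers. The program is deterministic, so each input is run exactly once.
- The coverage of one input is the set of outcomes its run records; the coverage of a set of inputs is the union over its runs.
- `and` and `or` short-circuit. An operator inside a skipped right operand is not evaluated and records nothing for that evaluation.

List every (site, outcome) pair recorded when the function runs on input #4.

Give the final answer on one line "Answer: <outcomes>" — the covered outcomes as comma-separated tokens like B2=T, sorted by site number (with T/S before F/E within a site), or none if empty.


Tracing the run of input #4 (h=8, n=1, y=3):
  B2->S, B1->F, B3->T
distinct outcomes covered: B1=F, B2=S, B3=T
Answer: B1=F, B2=S, B3=T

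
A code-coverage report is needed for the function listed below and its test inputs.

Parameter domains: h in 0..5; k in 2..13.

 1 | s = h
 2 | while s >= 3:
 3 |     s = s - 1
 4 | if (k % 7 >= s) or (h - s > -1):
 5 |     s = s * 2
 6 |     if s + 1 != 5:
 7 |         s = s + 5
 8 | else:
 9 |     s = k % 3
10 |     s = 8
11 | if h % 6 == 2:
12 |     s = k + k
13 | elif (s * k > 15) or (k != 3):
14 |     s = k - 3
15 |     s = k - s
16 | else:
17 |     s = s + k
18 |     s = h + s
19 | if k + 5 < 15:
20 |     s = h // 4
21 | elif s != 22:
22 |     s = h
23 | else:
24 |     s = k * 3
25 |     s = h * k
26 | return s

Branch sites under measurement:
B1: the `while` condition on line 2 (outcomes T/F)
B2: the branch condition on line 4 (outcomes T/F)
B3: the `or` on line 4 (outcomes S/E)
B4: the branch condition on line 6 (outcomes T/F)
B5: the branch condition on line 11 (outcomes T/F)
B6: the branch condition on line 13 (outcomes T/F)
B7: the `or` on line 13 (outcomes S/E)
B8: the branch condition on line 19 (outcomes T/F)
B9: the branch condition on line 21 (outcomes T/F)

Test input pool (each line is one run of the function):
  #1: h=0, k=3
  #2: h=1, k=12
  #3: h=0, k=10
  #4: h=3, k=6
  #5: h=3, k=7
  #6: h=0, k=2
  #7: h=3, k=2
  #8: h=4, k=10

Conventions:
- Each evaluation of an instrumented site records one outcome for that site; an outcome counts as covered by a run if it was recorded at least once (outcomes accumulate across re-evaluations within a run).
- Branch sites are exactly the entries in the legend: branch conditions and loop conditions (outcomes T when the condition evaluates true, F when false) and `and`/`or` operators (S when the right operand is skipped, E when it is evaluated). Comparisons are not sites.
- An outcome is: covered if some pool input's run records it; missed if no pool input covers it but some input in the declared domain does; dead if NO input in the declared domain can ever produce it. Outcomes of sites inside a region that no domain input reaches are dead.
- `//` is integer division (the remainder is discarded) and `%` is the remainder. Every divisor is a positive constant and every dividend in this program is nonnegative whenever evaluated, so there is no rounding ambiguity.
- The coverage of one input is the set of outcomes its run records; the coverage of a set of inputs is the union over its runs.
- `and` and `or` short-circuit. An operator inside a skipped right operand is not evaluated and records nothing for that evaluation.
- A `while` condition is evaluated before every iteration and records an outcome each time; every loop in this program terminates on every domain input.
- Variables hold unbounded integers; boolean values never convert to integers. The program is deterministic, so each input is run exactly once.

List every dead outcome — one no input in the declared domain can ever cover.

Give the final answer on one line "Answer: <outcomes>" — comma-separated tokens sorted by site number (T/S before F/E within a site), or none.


sweeping the full domain (72 inputs) for each outcome:
  B2=F: never recorded by any domain input -> dead
  reachable outcomes have witnesses, e.g. B1=T (e.g. h=3, k=2), B1=F (e.g. h=0, k=2), B2=T (e.g. h=0, k=2), B3=S (e.g. h=0, k=2)
Answer: B2=F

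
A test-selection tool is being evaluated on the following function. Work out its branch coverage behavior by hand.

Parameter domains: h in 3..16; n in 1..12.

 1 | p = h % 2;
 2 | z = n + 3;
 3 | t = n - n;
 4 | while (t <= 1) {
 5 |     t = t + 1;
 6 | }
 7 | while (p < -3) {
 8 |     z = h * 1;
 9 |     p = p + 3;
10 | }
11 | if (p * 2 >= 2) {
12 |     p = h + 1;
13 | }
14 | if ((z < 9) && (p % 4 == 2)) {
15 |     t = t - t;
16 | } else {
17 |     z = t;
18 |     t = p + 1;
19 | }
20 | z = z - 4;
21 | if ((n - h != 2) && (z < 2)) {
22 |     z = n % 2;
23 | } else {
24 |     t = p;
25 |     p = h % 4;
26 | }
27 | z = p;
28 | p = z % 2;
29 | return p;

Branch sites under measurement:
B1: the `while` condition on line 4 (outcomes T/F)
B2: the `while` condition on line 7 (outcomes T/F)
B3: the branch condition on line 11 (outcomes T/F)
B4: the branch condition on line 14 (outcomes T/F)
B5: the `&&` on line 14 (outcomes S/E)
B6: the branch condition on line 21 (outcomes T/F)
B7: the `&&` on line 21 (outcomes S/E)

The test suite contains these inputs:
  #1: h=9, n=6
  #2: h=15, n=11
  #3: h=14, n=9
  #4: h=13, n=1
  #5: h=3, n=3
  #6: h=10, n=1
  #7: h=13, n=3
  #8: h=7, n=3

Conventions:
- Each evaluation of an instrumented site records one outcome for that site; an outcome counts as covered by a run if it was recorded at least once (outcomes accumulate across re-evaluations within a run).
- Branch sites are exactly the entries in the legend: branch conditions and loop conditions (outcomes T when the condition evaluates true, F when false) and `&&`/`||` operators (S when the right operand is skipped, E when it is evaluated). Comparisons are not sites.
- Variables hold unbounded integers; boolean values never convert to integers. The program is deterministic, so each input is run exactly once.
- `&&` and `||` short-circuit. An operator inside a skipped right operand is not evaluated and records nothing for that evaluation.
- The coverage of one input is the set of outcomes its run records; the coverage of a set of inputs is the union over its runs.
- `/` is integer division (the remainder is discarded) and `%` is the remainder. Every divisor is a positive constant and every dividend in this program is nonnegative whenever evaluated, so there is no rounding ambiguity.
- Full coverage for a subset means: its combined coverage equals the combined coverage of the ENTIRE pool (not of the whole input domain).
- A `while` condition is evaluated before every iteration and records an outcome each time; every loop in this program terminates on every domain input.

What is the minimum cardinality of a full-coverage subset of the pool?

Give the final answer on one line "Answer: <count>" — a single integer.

test 1 (h=9, n=6) fires B1->T, B1->T, B1->F, B2->F, B3->T, B5->S, B4->F, B7->E, B6->T; hits B1=T, B1=F, B2=F, B3=T, B4=F, B5=S, B6=T, B7=E
test 2 (h=15, n=11) fires B1->T, B1->T, B1->F, B2->F, B3->T, B5->S, B4->F, B7->E, B6->T; hits B1=T, B1=F, B2=F, B3=T, B4=F, B5=S, B6=T, B7=E
test 3 (h=14, n=9) fires B1->T, B1->T, B1->F, B2->F, B3->F, B5->S, B4->F, B7->E, B6->T; hits B1=T, B1=F, B2=F, B3=F, B4=F, B5=S, B6=T, B7=E
test 4 (h=13, n=1) fires B1->T, B1->T, B1->F, B2->F, B3->T, B5->E, B4->T, B7->E, B6->T; hits B1=T, B1=F, B2=F, B3=T, B4=T, B5=E, B6=T, B7=E
test 5 (h=3, n=3) fires B1->T, B1->T, B1->F, B2->F, B3->T, B5->E, B4->F, B7->E, B6->T; hits B1=T, B1=F, B2=F, B3=T, B4=F, B5=E, B6=T, B7=E
test 6 (h=10, n=1) fires B1->T, B1->T, B1->F, B2->F, B3->F, B5->E, B4->F, B7->E, B6->T; hits B1=T, B1=F, B2=F, B3=F, B4=F, B5=E, B6=T, B7=E
test 7 (h=13, n=3) fires B1->T, B1->T, B1->F, B2->F, B3->T, B5->E, B4->T, B7->E, B6->F; hits B1=T, B1=F, B2=F, B3=T, B4=T, B5=E, B6=F, B7=E
test 8 (h=7, n=3) fires B1->T, B1->T, B1->F, B2->F, B3->T, B5->E, B4->F, B7->E, B6->T; hits B1=T, B1=F, B2=F, B3=T, B4=F, B5=E, B6=T, B7=E
together the pool reaches 12 outcomes: B1=T, B1=F, B2=F, B3=T, B3=F, B4=T, B4=F, B5=S, B5=E, B6=T, B6=F, B7=E
every size-1 subset falls short of the 12 outcomes (best: 8/12)
the canonical winner is {3, 7}: size 2, full 12-outcome coverage, earliest index list among size-2 covers

Answer: 2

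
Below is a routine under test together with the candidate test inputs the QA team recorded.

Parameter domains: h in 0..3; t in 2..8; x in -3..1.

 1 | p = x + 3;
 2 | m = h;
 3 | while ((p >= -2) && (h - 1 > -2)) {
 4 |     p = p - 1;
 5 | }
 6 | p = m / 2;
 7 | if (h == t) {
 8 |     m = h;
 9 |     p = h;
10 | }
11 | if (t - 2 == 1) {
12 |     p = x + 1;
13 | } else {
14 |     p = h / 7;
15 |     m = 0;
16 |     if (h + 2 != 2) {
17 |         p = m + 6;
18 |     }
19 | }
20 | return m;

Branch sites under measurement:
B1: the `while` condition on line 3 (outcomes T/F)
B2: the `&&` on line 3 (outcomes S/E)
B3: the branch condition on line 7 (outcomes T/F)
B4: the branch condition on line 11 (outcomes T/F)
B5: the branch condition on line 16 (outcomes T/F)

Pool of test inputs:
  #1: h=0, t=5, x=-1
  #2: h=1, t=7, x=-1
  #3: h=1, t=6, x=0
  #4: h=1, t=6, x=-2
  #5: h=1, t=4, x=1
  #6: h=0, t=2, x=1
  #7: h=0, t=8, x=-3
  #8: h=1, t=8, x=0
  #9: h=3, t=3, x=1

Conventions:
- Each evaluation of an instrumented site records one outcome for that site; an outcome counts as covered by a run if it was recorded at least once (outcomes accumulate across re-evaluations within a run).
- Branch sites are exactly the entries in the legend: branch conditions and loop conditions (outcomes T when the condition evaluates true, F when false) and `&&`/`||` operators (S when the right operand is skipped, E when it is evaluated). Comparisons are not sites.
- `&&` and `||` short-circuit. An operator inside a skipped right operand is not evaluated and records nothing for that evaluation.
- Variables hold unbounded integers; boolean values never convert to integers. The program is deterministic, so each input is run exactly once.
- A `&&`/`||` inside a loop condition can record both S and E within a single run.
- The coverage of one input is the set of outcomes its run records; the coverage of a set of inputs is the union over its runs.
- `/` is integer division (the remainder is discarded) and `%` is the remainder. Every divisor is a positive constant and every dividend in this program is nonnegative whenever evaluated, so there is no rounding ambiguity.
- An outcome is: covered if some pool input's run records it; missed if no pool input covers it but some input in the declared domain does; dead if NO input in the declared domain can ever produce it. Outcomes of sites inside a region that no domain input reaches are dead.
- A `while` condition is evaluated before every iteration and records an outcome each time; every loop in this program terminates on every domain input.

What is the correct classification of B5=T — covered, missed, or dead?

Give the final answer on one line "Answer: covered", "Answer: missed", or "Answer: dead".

B5=T is recorded by pool input(s) 2, 3, 4, 5, 8 -> covered

Answer: covered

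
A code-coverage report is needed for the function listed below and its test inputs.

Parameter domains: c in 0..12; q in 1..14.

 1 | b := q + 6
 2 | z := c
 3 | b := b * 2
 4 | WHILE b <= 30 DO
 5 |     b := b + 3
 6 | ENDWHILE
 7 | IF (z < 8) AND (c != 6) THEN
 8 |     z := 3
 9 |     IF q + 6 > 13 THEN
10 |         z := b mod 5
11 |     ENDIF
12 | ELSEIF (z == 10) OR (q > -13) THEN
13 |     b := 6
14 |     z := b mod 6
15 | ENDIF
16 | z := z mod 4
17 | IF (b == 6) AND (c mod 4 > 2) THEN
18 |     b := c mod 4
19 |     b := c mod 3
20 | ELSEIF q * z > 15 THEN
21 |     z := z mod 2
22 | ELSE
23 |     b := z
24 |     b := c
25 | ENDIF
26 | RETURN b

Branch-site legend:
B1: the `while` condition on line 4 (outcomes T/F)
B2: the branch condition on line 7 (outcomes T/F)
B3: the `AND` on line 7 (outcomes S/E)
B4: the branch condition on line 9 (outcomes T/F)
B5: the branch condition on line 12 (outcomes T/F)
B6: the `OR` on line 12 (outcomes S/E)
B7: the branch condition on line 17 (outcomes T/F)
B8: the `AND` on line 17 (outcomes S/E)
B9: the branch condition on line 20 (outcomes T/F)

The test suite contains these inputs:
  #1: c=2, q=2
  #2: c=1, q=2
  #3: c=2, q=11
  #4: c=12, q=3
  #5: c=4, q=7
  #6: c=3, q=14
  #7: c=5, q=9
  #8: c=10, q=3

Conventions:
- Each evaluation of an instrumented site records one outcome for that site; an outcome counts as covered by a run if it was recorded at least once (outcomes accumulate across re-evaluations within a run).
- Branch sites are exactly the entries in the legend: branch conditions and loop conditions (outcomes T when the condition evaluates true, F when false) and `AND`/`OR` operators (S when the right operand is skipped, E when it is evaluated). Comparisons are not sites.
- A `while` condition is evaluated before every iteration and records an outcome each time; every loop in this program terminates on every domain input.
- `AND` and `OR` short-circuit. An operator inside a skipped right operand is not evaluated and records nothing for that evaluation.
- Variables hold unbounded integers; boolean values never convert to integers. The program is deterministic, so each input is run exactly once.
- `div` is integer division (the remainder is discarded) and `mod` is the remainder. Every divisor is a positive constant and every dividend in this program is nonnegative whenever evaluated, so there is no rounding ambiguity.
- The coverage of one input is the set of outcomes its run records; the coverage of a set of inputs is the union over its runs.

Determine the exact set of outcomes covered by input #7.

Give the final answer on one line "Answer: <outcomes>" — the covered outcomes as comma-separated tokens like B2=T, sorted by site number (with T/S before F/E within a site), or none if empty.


Simulating input #7 (c=5, q=9) step by step:
  B1->T, B1->F, B3->E, B2->T, B4->T, B8->S, B7->F, B9->T
distinct outcomes covered: B1=T, B1=F, B2=T, B3=E, B4=T, B7=F, B8=S, B9=T
Answer: B1=T, B1=F, B2=T, B3=E, B4=T, B7=F, B8=S, B9=T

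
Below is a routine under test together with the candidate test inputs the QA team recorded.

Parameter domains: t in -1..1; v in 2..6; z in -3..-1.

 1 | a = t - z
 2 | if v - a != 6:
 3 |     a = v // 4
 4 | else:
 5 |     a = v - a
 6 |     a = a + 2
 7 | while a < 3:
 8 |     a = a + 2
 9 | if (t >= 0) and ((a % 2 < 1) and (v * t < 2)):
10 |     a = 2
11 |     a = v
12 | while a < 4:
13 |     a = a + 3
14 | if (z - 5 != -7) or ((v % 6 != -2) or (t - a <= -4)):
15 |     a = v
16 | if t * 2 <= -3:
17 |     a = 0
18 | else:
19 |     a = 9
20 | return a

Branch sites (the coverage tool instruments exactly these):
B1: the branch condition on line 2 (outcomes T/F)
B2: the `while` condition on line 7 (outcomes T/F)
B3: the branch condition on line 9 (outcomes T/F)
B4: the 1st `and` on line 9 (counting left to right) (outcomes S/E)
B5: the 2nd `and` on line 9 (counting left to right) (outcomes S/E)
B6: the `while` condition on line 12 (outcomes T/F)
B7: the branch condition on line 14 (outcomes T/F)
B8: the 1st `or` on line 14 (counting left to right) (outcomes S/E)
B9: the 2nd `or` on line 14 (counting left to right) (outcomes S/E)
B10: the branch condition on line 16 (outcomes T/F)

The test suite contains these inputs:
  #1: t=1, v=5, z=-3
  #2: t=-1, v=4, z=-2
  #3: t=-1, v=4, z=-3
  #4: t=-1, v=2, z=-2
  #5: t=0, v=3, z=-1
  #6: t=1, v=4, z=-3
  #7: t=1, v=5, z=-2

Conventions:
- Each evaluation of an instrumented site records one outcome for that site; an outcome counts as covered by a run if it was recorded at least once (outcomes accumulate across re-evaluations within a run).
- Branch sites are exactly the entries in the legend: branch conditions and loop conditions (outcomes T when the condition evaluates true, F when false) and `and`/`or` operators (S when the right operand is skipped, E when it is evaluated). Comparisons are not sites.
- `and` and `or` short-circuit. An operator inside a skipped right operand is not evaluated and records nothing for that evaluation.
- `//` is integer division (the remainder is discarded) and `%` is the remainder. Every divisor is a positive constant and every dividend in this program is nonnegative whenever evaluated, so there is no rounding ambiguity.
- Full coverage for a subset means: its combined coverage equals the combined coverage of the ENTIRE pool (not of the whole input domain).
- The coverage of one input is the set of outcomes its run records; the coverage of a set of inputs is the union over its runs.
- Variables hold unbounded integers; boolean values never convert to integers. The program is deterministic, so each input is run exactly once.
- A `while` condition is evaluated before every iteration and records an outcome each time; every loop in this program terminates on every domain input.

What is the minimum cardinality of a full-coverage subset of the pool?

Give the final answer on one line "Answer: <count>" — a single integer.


test 1 (t=1, v=5, z=-3) fires B1->T, B2->T, B2->F, B4->E, B5->S, B3->F, B6->T, B6->F, B8->S, B7->T, B10->F; hits B1=T, B2=T, B2=F, B3=F, B4=E, B5=S, B6=T, B6=F, B7=T, B8=S, B10=F
test 2 (t=-1, v=4, z=-2) fires B1->T, B2->T, B2->F, B4->S, B3->F, B6->T, B6->F, B8->E, B9->S, B7->T, B10->F; hits B1=T, B2=T, B2=F, B3=F, B4=S, B6=T, B6=F, B7=T, B8=E, B9=S, B10=F
test 3 (t=-1, v=4, z=-3) fires B1->T, B2->T, B2->F, B4->S, B3->F, B6->T, B6->F, B8->S, B7->T, B10->F; hits B1=T, B2=T, B2=F, B3=F, B4=S, B6=T, B6=F, B7=T, B8=S, B10=F
test 4 (t=-1, v=2, z=-2) fires B1->T, B2->T, B2->T, B2->F, B4->S, B3->F, B6->F, B8->E, B9->S, B7->T, B10->F; hits B1=T, B2=T, B2=F, B3=F, B4=S, B6=F, B7=T, B8=E, B9=S, B10=F
test 5 (t=0, v=3, z=-1) fires B1->T, B2->T, B2->T, B2->F, B4->E, B5->E, B3->T, B6->T, B6->F, B8->S, B7->T, B10->F; hits B1=T, B2=T, B2=F, B3=T, B4=E, B5=E, B6=T, B6=F, B7=T, B8=S, B10=F
test 6 (t=1, v=4, z=-3) fires B1->T, B2->T, B2->F, B4->E, B5->S, B3->F, B6->T, B6->F, B8->S, B7->T, B10->F; hits B1=T, B2=T, B2=F, B3=F, B4=E, B5=S, B6=T, B6=F, B7=T, B8=S, B10=F
test 7 (t=1, v=5, z=-2) fires B1->T, B2->T, B2->F, B4->E, B5->S, B3->F, B6->T, B6->F, B8->E, B9->S, B7->T, B10->F; hits B1=T, B2=T, B2=F, B3=F, B4=E, B5=S, B6=T, B6=F, B7=T, B8=E, B9=S, B10=F
together the pool reaches 16 outcomes: B1=T, B2=T, B2=F, B3=T, B3=F, B4=S, B4=E, B5=S, B5=E, B6=T, B6=F, B7=T, B8=S, B8=E, B9=S, B10=F
size 1 is not enough: best union over all size-1 subsets is 12/16
size 2 is not enough: best union over all size-2 subsets is 15/16
size 3: inputs {1, 2, 5} cover all 16 outcomes, and no lexicographically smaller subset of this size does
Answer: 3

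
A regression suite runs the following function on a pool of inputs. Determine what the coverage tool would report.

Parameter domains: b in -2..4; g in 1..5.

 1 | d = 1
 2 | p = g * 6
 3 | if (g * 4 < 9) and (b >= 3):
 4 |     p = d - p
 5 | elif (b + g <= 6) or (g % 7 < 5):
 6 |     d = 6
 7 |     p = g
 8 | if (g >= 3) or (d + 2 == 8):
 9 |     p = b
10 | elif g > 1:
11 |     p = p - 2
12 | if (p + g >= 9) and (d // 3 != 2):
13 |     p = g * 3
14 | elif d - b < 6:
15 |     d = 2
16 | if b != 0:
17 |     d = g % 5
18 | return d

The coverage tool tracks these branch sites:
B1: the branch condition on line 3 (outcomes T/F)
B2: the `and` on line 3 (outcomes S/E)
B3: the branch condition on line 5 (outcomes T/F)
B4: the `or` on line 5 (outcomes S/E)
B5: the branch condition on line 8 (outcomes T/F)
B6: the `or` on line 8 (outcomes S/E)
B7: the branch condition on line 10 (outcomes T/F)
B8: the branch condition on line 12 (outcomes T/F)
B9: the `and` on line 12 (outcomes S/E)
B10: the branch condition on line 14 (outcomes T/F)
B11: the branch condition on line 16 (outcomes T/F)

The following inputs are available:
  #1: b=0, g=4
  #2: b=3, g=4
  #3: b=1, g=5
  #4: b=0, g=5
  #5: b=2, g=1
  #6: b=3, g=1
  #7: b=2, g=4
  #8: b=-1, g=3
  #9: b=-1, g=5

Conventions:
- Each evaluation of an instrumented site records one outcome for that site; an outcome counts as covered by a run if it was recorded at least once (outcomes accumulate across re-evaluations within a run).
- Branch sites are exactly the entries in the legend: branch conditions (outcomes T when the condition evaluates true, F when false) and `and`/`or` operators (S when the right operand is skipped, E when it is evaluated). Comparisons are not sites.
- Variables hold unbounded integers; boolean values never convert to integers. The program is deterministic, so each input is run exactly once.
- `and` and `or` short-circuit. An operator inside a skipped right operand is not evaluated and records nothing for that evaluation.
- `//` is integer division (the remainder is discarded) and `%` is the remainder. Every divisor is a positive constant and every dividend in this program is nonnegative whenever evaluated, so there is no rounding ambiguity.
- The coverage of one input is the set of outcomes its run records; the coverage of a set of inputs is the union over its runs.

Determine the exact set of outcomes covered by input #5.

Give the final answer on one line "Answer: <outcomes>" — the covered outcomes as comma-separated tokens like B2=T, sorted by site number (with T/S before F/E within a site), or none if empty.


Event log for input #5 (b=2, g=1):
  B2->E, B1->F, B4->S, B3->T, B6->E, B5->T, B9->S, B8->F, B10->T, B11->T
deduplicating events, the covered set is: B1=F, B2=E, B3=T, B4=S, B5=T, B6=E, B8=F, B9=S, B10=T, B11=T
Answer: B1=F, B2=E, B3=T, B4=S, B5=T, B6=E, B8=F, B9=S, B10=T, B11=T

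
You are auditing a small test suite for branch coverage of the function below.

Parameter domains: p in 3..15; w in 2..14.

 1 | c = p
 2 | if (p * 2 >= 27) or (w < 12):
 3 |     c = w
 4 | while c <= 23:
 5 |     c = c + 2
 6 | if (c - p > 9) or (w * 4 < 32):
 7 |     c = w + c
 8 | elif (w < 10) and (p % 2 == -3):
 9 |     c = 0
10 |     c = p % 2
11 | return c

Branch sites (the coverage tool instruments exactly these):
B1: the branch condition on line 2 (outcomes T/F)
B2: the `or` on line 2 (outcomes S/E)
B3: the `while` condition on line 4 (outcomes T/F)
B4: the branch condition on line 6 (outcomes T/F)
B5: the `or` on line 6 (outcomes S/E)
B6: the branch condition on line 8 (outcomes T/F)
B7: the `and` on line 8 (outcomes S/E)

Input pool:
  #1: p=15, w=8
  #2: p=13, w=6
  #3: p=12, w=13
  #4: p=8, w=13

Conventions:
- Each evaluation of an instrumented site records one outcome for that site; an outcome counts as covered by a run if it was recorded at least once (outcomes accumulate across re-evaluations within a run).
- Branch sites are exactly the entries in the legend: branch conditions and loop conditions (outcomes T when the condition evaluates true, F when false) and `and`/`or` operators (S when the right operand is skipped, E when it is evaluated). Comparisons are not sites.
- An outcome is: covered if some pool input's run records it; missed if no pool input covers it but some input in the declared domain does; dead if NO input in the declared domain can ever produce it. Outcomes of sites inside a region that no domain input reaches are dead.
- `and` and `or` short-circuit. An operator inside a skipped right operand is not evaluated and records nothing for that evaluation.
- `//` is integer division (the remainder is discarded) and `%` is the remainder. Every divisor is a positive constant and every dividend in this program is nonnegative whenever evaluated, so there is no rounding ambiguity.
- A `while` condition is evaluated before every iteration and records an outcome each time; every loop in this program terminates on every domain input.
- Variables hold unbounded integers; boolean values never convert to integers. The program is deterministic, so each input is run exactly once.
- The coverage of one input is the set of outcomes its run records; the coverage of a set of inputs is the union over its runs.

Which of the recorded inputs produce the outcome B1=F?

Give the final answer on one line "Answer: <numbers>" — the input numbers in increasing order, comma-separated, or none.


input #1 (p=15, w=8): never hits B1=F
input #2 (p=13, w=6): never hits B1=F
input #3 (p=12, w=13): hits B1=F
input #4 (p=8, w=13): hits B1=F
Answer: 3, 4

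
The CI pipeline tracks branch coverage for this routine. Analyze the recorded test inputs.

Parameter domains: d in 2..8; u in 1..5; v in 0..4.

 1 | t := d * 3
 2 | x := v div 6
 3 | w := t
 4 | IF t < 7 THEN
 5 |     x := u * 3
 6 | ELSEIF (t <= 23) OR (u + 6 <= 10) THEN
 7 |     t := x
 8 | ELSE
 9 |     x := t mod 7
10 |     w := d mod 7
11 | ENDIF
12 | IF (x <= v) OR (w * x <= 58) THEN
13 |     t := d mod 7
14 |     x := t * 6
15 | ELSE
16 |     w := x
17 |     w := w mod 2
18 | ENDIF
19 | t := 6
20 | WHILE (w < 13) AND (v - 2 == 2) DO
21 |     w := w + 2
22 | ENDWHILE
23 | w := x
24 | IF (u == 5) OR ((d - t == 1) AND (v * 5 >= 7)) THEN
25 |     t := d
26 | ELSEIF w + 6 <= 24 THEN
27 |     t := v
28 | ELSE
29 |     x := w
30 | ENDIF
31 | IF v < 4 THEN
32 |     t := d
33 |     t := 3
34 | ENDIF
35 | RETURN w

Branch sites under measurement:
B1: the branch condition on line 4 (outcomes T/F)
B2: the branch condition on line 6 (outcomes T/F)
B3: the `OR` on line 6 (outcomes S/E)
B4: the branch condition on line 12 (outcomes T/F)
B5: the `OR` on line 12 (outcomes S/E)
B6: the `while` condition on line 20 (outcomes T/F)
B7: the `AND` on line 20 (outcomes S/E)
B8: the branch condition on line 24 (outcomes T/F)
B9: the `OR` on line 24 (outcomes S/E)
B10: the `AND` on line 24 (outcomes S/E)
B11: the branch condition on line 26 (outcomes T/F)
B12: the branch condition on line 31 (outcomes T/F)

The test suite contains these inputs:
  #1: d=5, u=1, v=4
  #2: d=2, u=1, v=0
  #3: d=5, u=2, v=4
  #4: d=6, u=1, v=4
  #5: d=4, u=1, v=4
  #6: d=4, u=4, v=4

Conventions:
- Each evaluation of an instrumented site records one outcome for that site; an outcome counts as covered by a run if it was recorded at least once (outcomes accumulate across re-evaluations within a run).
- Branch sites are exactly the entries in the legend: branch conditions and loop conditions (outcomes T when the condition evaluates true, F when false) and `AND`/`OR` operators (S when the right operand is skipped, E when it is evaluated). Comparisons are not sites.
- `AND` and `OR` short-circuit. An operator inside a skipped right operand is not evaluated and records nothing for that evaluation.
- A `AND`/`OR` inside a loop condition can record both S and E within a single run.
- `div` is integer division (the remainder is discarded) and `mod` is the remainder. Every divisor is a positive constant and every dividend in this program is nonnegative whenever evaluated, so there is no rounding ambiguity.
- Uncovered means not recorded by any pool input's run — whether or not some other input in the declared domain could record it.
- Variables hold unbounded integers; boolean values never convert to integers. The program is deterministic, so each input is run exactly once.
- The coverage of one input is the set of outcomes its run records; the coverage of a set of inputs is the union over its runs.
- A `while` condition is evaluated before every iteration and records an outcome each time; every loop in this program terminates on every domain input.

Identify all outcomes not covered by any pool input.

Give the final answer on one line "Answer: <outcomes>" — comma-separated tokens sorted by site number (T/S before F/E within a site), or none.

test 1 (d=5, u=1, v=4) fires B1->F, B3->S, B2->T, B5->S, B4->T, B7->S, B6->F, B9->E, B10->S, B8->F, B11->F, B12->F; hits B1=F, B2=T, B3=S, B4=T, B5=S, B6=F, B7=S, B8=F, B9=E, B10=S, B11=F, B12=F
test 2 (d=2, u=1, v=0) fires B1->T, B5->E, B4->T, B7->E, B6->F, B9->E, B10->S, B8->F, B11->T, B12->T; hits B1=T, B4=T, B5=E, B6=F, B7=E, B8=F, B9=E, B10=S, B11=T, B12=T
test 3 (d=5, u=2, v=4) fires B1->F, B3->S, B2->T, B5->S, B4->T, B7->S, B6->F, B9->E, B10->S, B8->F, B11->F, B12->F; hits B1=F, B2=T, B3=S, B4=T, B5=S, B6=F, B7=S, B8=F, B9=E, B10=S, B11=F, B12=F
test 4 (d=6, u=1, v=4) fires B1->F, B3->S, B2->T, B5->S, B4->T, B7->S, B6->F, B9->E, B10->S, B8->F, B11->F, B12->F; hits B1=F, B2=T, B3=S, B4=T, B5=S, B6=F, B7=S, B8=F, B9=E, B10=S, B11=F, B12=F
test 5 (d=4, u=1, v=4) fires B1->F, B3->S, B2->T, B5->S, B4->T, B7->E, B6->T, B7->S, B6->F, B9->E, B10->S, B8->F, B11->F, B12->F; hits B1=F, B2=T, B3=S, B4=T, B5=S, B6=T, B6=F, B7=S, B7=E, B8=F, B9=E, B10=S, B11=F, B12=F
test 6 (d=4, u=4, v=4) fires B1->F, B3->S, B2->T, B5->S, B4->T, B7->E, B6->T, B7->S, B6->F, B9->E, B10->S, B8->F, B11->F, B12->F; hits B1=F, B2=T, B3=S, B4=T, B5=S, B6=T, B6=F, B7=S, B7=E, B8=F, B9=E, B10=S, B11=F, B12=F
union over the pool: B1=T, B1=F, B2=T, B3=S, B4=T, B5=S, B5=E, B6=T, B6=F, B7=S, B7=E, B8=F, B9=E, B10=S, B11=T, B11=F, B12=T, B12=F
uncovered (6 of 24): B2=F, B3=E, B4=F, B8=T, B9=S, B10=E

Answer: B2=F, B3=E, B4=F, B8=T, B9=S, B10=E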